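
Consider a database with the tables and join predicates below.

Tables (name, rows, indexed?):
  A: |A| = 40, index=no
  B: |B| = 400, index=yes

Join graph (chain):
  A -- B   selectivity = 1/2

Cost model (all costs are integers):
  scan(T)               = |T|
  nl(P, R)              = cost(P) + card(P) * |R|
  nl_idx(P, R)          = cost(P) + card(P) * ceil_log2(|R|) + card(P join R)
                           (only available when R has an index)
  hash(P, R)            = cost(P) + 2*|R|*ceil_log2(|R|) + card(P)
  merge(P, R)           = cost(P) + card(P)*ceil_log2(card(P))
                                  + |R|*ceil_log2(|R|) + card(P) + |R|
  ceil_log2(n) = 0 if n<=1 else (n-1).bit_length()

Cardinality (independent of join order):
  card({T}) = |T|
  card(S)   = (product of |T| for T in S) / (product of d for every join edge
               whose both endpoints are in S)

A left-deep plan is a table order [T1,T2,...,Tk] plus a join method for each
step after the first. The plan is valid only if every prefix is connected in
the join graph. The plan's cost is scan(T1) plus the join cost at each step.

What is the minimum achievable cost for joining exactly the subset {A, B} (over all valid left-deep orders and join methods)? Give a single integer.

Selinger DP over subsets of {A,B}:
  {A}: scan cost=40, card=40
  {B}: scan cost=400, card=400
  {AB}: card=8000; try (A,hash)→1280, (B,merge)→4320, (A,merge)→4680, (B,hash)→7280, (B,nl_idx)→8400, (B,nl)→16040 …(+1); best=1280 via (A,hash)

1280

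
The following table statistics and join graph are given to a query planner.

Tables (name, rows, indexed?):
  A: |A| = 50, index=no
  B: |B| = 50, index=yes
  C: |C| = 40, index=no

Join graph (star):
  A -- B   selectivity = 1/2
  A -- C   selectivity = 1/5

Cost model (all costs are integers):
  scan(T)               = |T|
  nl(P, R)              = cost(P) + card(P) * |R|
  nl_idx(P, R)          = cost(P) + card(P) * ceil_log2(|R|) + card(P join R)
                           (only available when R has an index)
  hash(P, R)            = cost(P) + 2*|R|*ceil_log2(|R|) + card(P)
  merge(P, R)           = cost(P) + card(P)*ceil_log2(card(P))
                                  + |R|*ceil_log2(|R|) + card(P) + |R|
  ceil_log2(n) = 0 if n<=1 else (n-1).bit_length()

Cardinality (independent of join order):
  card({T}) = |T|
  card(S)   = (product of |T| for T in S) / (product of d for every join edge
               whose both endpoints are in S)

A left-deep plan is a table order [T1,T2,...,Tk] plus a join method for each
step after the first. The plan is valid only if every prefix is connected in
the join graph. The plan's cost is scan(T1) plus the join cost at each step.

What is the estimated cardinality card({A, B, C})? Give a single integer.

10000

Tables in S: A(50), B(50), C(40)
Edges inside S: A-B(d=2), A-C(d=5)
numerator = 50 * 50 * 40 = 100000
denominator = 2 * 5 = 10
card(S) = 100000 / 10 = 10000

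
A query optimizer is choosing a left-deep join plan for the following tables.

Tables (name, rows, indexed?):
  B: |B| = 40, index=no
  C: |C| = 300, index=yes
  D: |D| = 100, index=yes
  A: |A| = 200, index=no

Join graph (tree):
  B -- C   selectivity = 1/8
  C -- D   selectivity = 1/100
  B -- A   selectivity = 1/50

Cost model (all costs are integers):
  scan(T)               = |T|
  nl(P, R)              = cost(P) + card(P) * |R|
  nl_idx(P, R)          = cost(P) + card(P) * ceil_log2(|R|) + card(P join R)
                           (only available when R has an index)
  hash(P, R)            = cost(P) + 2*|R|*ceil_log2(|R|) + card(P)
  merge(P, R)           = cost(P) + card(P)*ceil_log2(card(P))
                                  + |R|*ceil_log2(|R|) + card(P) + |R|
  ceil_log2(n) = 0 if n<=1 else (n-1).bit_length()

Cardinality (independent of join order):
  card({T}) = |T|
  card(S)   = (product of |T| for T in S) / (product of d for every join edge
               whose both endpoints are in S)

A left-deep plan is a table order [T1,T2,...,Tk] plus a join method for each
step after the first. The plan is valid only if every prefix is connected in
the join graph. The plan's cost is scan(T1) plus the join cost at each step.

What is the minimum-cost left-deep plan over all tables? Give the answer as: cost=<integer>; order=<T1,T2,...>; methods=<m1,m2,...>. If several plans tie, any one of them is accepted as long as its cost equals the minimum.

Selinger DP (subsets sized 1..n):
  {B}: scan cost=40, card=40
  {C}: scan cost=300, card=300
  {D}: scan cost=100, card=100
  {A}: scan cost=200, card=200
  {BC}: card=1500; try (B,hash)→1080, (C,nl_idx)→1900, (C,merge)→3320, (B,merge)→3580, (C,hash)→5480, (C,nl)→12040 …(+1); best=1080 via (B,hash)
  {AB}: card=160; try (B,hash)→880, (A,merge)→2120, (B,merge)→2280, (A,hash)→3280, (A,nl)→8040, (B,nl)→8200; best=880 via (B,hash)
  {CD}: card=300; try (C,nl_idx)→1300, (D,hash)→2000, (D,nl_idx)→2700, (C,merge)→3900, (D,merge)→4100, (C,hash)→5600 …(+2); best=1300 via (C,nl_idx)
  {BCD}: card=1500; try (B,hash)→2080, (D,hash)→3980, (B,merge)→4580, (D,nl_idx)→13080, (B,nl)→13300, (D,merge)→19880 …(+1); best=2080 via (B,hash)
  {ABC}: card=6000; try (C,merge)→5320, (A,hash)→5780, (C,hash)→6440, (C,nl_idx)→8320, (A,merge)→20880, (C,nl)→48880 …(+1); best=5320 via (C,merge)
  {ABCD}: card=6000; try (A,hash)→6780, (D,hash)→12720, (A,merge)→21880, (D,nl_idx)→53320, (D,merge)→90120, (A,nl)→302080 …(+1); best=6780 via (A,hash)

cost=6780; order=D,C,B,A; methods=nl_idx,hash,hash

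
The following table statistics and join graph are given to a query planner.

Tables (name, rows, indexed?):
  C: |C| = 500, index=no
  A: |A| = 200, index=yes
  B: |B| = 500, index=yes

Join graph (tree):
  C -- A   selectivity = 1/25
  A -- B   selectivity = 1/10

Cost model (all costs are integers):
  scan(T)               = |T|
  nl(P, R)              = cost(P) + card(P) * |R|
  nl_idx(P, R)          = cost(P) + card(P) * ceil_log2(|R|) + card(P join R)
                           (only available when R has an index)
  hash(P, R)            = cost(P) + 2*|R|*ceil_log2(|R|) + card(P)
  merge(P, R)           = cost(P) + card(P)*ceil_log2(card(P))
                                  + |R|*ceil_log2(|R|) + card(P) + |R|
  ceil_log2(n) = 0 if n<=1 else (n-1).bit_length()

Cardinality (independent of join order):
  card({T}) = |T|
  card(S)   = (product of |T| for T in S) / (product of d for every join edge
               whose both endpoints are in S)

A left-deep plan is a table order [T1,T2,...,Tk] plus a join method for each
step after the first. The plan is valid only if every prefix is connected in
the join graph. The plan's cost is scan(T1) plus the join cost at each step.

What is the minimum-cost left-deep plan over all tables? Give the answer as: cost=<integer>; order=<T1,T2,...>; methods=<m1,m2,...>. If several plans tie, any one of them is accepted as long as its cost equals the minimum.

cost=17200; order=C,A,B; methods=hash,hash

Selinger DP (subsets sized 1..n):
  {C}: scan cost=500, card=500
  {A}: scan cost=200, card=200
  {B}: scan cost=500, card=500
  {AC}: card=4000; try (A,hash)→4200, (C,merge)→7000, (A,merge)→7300, (A,nl_idx)→8500, (C,hash)→9400, (C,nl)→100200 …(+1); best=4200 via (A,hash)
  {AB}: card=10000; try (A,hash)→4200, (B,merge)→7000, (A,merge)→7300, (B,hash)→9400, (B,nl_idx)→12000, (A,nl_idx)→14500 …(+2); best=4200 via (A,hash)
  {ABC}: card=200000; try (B,hash)→17200, (C,hash)→23200, (B,merge)→61200, (C,merge)→159200, (B,nl_idx)→240200, (B,nl)→2004200 …(+1); best=17200 via (B,hash)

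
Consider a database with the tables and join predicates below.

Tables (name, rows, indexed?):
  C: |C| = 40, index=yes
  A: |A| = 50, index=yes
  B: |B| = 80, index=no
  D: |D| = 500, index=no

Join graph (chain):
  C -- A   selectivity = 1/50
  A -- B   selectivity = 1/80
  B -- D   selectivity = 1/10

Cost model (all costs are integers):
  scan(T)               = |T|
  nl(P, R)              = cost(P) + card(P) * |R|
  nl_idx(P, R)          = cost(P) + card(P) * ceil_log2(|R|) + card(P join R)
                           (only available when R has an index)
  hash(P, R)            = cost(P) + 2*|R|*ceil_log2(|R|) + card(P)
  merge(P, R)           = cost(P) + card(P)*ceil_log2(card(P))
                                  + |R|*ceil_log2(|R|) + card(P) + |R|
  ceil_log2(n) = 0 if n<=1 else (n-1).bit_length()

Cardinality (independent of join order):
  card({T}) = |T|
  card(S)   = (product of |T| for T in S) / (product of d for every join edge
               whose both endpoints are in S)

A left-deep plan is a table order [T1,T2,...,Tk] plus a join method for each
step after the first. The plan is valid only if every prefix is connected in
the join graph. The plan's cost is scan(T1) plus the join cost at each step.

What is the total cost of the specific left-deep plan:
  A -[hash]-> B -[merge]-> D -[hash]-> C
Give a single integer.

9550

step 1: scan A: cost=50, card=50
step 2: join B via hash
    card(P join B) = 50*80/(80) = 50
    cost = 50 + 2*80*7 + 50 = 1220
step 3: join D via merge
    card(P join D) = 50*500/(10) = 2500
    cost = 1220 + 50*6 + 500*9 + 50 + 500 = 6570
step 4: join C via hash
    card(P join C) = 2500*40/(50) = 2000
    cost = 6570 + 2*40*6 + 2500 = 9550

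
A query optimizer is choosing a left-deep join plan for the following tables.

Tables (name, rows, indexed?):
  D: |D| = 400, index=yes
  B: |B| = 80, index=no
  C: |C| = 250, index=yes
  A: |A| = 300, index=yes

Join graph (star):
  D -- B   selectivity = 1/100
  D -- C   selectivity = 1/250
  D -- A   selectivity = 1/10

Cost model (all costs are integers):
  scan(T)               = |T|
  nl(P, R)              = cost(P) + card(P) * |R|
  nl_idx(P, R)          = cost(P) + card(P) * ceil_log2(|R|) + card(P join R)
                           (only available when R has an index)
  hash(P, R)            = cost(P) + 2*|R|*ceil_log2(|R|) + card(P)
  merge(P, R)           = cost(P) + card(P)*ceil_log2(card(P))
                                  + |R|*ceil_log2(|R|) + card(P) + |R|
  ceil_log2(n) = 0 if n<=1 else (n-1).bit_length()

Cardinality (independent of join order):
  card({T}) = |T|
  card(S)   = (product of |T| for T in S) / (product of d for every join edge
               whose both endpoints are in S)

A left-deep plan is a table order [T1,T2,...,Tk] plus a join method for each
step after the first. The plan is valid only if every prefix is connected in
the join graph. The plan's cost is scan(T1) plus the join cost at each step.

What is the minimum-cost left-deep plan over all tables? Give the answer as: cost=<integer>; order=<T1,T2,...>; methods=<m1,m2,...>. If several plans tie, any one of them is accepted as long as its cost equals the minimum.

cost=9720; order=B,D,C,A; methods=nl_idx,nl_idx,hash

Selinger DP (subsets sized 1..n):
  {D}: scan cost=400, card=400
  {B}: scan cost=80, card=80
  {C}: scan cost=250, card=250
  {A}: scan cost=300, card=300
  {BD}: card=320; try (D,nl_idx)→1120, (B,hash)→1920, (D,merge)→4720, (B,merge)→5040, (D,hash)→7360, (D,nl)→32080 …(+1); best=1120 via (D,nl_idx)
  {CD}: card=400; try (D,nl_idx)→2900, (C,nl_idx)→4000, (C,hash)→4800, (D,merge)→6500, (C,merge)→6650, (D,hash)→7700 …(+2); best=2900 via (D,nl_idx)
  {AD}: card=12000; try (A,hash)→6200, (D,merge)→7300, (A,merge)→7400, (D,hash)→7800, (D,nl_idx)→15000, (A,nl_idx)→16000 …(+2); best=6200 via (A,hash)
  {BCD}: card=320; try (C,nl_idx)→4000, (B,hash)→4420, (C,hash)→5440, (C,merge)→6570, (B,merge)→7540, (B,nl)→34900 …(+1); best=4000 via (C,nl_idx)
  {ABD}: card=9600; try (A,hash)→6840, (A,merge)→7320, (A,nl_idx)→13600, (B,hash)→19320, (A,nl)→97120, (B,merge)→186840 …(+1); best=6840 via (A,hash)
  {ACD}: card=12000; try (A,hash)→8700, (A,merge)→9900, (A,nl_idx)→18500, (C,hash)→22200, (C,nl_idx)→114200, (A,nl)→122900 …(+2); best=8700 via (A,hash)
  {ABCD}: card=9600; try (A,hash)→9720, (A,merge)→10200, (A,nl_idx)→16480, (C,hash)→20440, (B,hash)→21820, (C,nl_idx)→93240 …(+5); best=9720 via (A,hash)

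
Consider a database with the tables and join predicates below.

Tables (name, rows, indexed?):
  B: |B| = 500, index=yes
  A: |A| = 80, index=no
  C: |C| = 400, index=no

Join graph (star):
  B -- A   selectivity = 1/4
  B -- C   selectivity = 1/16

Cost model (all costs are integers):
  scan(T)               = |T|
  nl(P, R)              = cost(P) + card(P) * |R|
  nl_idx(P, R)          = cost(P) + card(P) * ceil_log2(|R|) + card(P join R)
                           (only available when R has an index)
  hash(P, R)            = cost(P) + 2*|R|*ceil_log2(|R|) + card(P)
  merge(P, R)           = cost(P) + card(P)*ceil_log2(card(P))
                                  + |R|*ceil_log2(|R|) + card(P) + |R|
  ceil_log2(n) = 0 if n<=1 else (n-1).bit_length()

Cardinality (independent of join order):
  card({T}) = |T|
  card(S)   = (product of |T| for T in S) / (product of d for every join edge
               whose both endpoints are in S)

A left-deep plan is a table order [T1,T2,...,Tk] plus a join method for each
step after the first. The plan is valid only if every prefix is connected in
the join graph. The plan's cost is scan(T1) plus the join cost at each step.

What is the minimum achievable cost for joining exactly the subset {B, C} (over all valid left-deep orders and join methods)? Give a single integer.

Selinger DP over subsets of {B,C}:
  {B}: scan cost=500, card=500
  {C}: scan cost=400, card=400
  {BC}: card=12500; try (C,hash)→8200, (B,merge)→9400, (C,merge)→9500, (B,hash)→9800, (B,nl_idx)→16500, (B,nl)→200400 …(+1); best=8200 via (C,hash)

8200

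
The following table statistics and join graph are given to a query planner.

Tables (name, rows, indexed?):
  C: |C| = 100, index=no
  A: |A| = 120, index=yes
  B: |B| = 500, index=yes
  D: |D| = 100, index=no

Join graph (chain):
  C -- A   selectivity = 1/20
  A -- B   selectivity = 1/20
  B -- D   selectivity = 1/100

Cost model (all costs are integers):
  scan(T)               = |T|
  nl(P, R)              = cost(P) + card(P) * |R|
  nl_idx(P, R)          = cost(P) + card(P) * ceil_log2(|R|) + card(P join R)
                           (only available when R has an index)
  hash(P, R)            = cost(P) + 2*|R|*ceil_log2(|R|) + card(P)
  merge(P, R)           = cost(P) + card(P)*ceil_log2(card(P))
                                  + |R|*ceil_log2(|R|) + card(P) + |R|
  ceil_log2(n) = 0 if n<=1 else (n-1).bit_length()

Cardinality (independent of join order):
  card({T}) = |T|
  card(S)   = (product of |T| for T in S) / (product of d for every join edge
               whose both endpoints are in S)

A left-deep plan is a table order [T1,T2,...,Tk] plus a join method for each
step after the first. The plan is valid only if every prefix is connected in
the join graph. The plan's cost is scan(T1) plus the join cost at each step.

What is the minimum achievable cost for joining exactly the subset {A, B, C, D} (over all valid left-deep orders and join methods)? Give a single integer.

8080

Selinger DP over subsets of {A,B,C,D}:
  {C}: scan cost=100, card=100
  {A}: scan cost=120, card=120
  {B}: scan cost=500, card=500
  {D}: scan cost=100, card=100
  {AC}: card=600; try (A,nl_idx)→1400, (C,hash)→1640, (A,merge)→1860, (C,merge)→1880, (A,hash)→1880, (A,nl)→12100 …(+1); best=1400 via (A,nl_idx)
  {AB}: card=3000; try (A,hash)→2680, (B,nl_idx)→4200, (B,merge)→6080, (A,merge)→6460, (A,nl_idx)→7000, (B,hash)→9240 …(+2); best=2680 via (A,hash)
  {BD}: card=500; try (B,nl_idx)→1500, (D,hash)→2400, (B,merge)→5900, (D,merge)→6300, (B,hash)→9200, (B,nl)→50100 …(+1); best=1500 via (B,nl_idx)
  {ABC}: card=15000; try (C,hash)→7080, (B,hash)→11000, (B,merge)→13000, (B,nl_idx)→21800, (C,merge)→42480, (B,nl)→301400 …(+1); best=7080 via (C,hash)
  {ABD}: card=3000; try (A,hash)→3680, (D,hash)→7080, (A,merge)→7460, (A,nl_idx)→8000, (D,merge)→42480, (A,nl)→61500 …(+1); best=3680 via (A,hash)
  {ABCD}: card=15000; try (C,hash)→8080, (D,hash)→23480, (C,merge)→43480, (D,merge)→232880, (C,nl)→303680, (D,nl)→1507080; best=8080 via (C,hash)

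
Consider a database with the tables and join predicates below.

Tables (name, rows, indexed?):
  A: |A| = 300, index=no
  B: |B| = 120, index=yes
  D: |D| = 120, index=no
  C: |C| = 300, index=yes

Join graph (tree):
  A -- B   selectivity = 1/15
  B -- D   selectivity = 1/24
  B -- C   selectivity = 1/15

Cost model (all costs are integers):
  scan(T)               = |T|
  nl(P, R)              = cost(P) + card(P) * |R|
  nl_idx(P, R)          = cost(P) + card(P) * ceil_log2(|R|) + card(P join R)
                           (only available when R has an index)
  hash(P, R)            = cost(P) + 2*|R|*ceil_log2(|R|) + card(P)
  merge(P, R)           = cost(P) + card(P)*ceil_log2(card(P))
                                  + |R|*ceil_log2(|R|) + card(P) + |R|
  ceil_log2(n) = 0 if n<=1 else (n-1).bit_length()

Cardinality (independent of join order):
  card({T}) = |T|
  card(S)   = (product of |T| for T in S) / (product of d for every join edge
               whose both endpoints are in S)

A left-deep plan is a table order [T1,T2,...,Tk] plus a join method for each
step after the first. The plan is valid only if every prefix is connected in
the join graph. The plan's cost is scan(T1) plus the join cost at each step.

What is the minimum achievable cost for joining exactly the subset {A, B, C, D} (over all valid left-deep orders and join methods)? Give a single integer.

Selinger DP over subsets of {A,B,C,D}:
  {A}: scan cost=300, card=300
  {B}: scan cost=120, card=120
  {D}: scan cost=120, card=120
  {C}: scan cost=300, card=300
  {AB}: card=2400; try (B,hash)→2280, (A,merge)→4080, (B,merge)→4260, (B,nl_idx)→4800, (A,hash)→5640, (A,nl)→36120 …(+1); best=2280 via (B,hash)
  {BD}: card=600; try (B,nl_idx)→1560, (D,hash)→1920, (B,hash)→1920, (D,merge)→2040, (B,merge)→2040, (D,nl)→14520 …(+1); best=1560 via (B,nl_idx)
  {BC}: card=2400; try (B,hash)→2280, (C,nl_idx)→3600, (C,merge)→4080, (B,merge)→4260, (B,nl_idx)→4800, (C,hash)→5640 …(+2); best=2280 via (B,hash)
  {ABD}: card=12000; try (D,hash)→6360, (A,hash)→7560, (A,merge)→11160, (D,merge)→34440, (A,nl)→181560, (D,nl)→290280; best=6360 via (D,hash)
  {ABC}: card=48000; try (C,hash)→10080, (A,hash)→10080, (C,merge)→36480, (A,merge)→36480, (C,nl_idx)→71880, (C,nl)→722280 …(+1); best=10080 via (C,hash)
  {BCD}: card=12000; try (D,hash)→6360, (C,hash)→7560, (C,merge)→11160, (C,nl_idx)→18960, (D,merge)→34440, (C,nl)→181560 …(+1); best=6360 via (D,hash)
  {ABCD}: card=240000; try (C,hash)→23760, (A,hash)→23760, (D,hash)→59760, (C,merge)→189360, (A,merge)→189360, (C,nl_idx)→354360 …(+4); best=23760 via (C,hash)

23760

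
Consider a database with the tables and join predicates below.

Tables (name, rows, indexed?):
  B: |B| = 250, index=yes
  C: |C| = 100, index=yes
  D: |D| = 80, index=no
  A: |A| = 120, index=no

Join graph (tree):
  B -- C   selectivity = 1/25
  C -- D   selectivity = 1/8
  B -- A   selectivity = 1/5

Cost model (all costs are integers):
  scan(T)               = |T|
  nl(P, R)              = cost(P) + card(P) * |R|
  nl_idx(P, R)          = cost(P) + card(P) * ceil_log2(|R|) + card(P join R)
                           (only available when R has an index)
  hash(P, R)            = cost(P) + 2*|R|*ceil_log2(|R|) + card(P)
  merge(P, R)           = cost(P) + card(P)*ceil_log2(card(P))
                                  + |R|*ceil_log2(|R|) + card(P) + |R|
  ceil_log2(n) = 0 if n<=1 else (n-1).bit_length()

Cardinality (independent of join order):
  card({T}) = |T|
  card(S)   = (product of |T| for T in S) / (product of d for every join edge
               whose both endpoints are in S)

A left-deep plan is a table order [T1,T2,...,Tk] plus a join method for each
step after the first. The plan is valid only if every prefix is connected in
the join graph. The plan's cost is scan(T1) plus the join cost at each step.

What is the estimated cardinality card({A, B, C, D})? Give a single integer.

Tables in S: A(120), B(250), C(100), D(80)
Edges inside S: B-C(d=25), C-D(d=8), B-A(d=5)
numerator = 120 * 250 * 100 * 80 = 240000000
denominator = 25 * 8 * 5 = 1000
card(S) = 240000000 / 1000 = 240000

240000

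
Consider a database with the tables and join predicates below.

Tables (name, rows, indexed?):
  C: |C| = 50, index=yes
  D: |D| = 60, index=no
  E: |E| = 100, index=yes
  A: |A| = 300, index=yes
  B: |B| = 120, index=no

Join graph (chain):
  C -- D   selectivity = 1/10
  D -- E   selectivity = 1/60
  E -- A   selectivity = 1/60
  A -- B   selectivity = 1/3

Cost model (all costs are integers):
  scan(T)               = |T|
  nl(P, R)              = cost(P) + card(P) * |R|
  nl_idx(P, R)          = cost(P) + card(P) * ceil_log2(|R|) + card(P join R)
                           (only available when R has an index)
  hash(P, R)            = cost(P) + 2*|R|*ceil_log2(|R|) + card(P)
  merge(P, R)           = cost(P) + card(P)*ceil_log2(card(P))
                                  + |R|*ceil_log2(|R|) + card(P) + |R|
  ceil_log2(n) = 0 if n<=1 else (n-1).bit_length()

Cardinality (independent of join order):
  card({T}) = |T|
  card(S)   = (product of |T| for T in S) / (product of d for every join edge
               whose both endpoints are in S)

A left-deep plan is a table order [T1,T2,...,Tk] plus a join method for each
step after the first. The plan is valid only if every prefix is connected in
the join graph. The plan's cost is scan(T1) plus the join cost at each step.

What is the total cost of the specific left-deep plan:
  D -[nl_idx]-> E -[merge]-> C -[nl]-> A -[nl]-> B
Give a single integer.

451730

step 1: scan D: cost=60, card=60
step 2: join E via nl_idx
    card(P join E) = 60*100/(60) = 100
    cost = 60 + 60*7 + 100 = 580
step 3: join C via merge
    card(P join C) = 100*50/(10) = 500
    cost = 580 + 100*7 + 50*6 + 100 + 50 = 1730
step 4: join A via nl
    card(P join A) = 500*300/(60) = 2500
    cost = 1730 + 500*300 = 151730
step 5: join B via nl
    card(P join B) = 2500*120/(3) = 100000
    cost = 151730 + 2500*120 = 451730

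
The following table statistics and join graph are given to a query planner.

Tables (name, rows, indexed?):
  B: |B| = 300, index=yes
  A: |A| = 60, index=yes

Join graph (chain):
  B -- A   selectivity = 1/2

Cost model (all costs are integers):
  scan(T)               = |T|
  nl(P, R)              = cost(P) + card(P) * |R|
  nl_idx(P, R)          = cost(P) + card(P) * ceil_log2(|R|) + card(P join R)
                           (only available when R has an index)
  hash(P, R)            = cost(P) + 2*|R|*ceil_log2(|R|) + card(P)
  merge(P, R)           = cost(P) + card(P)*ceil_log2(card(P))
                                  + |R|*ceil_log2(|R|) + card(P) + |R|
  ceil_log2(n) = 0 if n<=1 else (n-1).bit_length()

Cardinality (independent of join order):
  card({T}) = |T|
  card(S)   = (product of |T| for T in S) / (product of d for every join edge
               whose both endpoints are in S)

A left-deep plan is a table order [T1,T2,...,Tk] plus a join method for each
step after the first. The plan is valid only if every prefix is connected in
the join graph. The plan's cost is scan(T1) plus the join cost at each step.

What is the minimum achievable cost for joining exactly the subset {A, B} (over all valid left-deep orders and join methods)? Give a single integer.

Selinger DP over subsets of {A,B}:
  {B}: scan cost=300, card=300
  {A}: scan cost=60, card=60
  {AB}: card=9000; try (A,hash)→1320, (B,merge)→3480, (A,merge)→3720, (B,hash)→5520, (B,nl_idx)→9600, (A,nl_idx)→11100 …(+2); best=1320 via (A,hash)

1320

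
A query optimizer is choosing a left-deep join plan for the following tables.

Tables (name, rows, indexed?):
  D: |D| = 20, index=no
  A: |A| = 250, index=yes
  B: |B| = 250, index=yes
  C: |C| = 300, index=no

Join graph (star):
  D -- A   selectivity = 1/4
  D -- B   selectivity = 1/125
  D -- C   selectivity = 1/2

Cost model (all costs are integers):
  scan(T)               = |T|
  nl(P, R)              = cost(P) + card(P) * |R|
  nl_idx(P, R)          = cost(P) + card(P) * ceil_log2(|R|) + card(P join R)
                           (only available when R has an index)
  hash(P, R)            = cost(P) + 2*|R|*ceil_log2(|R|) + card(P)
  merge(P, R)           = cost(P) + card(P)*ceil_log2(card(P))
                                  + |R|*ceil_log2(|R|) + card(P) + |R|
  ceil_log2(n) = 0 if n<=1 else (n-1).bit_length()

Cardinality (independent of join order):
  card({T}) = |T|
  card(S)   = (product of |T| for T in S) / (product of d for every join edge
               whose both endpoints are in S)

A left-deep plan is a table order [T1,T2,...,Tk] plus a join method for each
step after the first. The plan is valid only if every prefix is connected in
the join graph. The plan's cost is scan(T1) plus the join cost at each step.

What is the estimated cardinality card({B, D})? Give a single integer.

40

Tables in S: B(250), D(20)
Edges inside S: D-B(d=125)
numerator = 250 * 20 = 5000
denominator = 125 = 125
card(S) = 5000 / 125 = 40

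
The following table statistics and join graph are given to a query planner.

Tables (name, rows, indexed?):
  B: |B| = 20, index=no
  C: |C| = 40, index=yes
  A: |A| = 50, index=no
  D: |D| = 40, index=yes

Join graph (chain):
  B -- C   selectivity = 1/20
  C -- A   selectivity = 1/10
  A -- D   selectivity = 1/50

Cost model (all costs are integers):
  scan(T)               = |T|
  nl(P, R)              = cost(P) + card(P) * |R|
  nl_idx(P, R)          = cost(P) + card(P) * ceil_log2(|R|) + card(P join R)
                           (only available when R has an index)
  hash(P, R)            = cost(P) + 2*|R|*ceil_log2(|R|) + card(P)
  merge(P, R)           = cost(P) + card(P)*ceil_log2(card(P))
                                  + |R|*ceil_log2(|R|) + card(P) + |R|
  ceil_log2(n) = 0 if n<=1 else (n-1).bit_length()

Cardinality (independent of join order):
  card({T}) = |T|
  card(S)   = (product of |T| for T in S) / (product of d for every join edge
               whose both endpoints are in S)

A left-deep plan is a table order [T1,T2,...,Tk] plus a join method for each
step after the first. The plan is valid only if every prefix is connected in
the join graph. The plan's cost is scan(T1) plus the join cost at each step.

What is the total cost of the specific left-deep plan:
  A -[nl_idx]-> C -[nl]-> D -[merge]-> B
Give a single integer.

step 1: scan A: cost=50, card=50
step 2: join C via nl_idx
    card(P join C) = 50*40/(10) = 200
    cost = 50 + 50*6 + 200 = 550
step 3: join D via nl
    card(P join D) = 200*40/(50) = 160
    cost = 550 + 200*40 = 8550
step 4: join B via merge
    card(P join B) = 160*20/(20) = 160
    cost = 8550 + 160*8 + 20*5 + 160 + 20 = 10110

10110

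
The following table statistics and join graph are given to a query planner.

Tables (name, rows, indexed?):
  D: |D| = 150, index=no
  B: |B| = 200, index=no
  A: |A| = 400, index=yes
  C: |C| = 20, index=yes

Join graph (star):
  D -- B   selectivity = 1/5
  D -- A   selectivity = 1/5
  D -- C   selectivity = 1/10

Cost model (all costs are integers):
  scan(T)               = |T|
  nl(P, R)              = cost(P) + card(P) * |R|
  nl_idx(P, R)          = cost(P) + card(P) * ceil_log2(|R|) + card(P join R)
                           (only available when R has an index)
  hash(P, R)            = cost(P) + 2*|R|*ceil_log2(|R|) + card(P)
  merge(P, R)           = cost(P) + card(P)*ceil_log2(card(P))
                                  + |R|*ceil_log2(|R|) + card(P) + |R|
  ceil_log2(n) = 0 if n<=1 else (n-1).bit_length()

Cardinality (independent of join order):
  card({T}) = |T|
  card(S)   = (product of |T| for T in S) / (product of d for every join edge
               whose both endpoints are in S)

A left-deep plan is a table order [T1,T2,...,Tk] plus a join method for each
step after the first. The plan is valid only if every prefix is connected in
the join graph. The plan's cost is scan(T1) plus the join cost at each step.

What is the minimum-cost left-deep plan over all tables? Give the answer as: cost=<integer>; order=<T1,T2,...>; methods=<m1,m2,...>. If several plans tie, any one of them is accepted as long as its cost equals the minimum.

cost=23200; order=D,C,B,A; methods=hash,hash,hash

Selinger DP (subsets sized 1..n):
  {D}: scan cost=150, card=150
  {B}: scan cost=200, card=200
  {A}: scan cost=400, card=400
  {C}: scan cost=20, card=20
  {BD}: card=6000; try (D,hash)→2800, (B,merge)→3300, (D,merge)→3350, (B,hash)→3500, (B,nl)→30150, (D,nl)→30200; best=2800 via (D,hash)
  {AD}: card=12000; try (D,hash)→3200, (A,merge)→5500, (D,merge)→5750, (A,hash)→7500, (A,nl_idx)→13500, (A,nl)→60150 …(+1); best=3200 via (D,hash)
  {CD}: card=300; try (C,hash)→500, (C,nl_idx)→1200, (D,merge)→1490, (C,merge)→1620, (D,hash)→2440, (D,nl)→3020 …(+1); best=500 via (C,hash)
  {ABD}: card=480000; try (A,hash)→16000, (B,hash)→18400, (A,merge)→90800, (B,merge)→185000, (A,nl_idx)→536800, (A,nl)→2402800 …(+1); best=16000 via (A,hash)
  {BCD}: card=12000; try (B,hash)→4000, (B,merge)→5300, (C,hash)→9000, (C,nl_idx)→44800, (B,nl)→60500, (C,merge)→86920 …(+1); best=4000 via (B,hash)
  {ACD}: card=24000; try (A,merge)→7500, (A,hash)→8000, (C,hash)→15400, (A,nl_idx)→27200, (C,nl_idx)→87200, (A,nl)→120500 …(+2); best=7500 via (A,merge)
  {ABCD}: card=960000; try (A,hash)→23200, (B,hash)→34700, (A,merge)→188000, (B,merge)→393300, (C,hash)→496200, (A,nl_idx)→1072000 …(+5); best=23200 via (A,hash)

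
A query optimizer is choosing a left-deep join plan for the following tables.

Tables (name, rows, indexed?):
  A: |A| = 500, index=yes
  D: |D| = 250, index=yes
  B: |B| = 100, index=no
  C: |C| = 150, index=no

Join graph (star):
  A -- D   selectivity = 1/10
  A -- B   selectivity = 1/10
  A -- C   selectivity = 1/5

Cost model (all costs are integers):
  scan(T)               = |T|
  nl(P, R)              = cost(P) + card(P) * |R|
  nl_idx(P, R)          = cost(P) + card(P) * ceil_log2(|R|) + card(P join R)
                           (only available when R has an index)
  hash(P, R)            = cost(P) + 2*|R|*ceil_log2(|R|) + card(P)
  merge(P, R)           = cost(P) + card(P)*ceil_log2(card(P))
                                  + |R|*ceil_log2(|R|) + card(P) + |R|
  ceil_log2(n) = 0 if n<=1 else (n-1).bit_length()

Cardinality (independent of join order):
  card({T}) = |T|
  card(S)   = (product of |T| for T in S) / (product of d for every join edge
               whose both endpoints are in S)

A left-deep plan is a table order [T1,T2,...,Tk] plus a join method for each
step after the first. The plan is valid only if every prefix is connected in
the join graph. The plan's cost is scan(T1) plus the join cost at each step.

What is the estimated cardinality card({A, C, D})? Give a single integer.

375000

Tables in S: A(500), C(150), D(250)
Edges inside S: A-D(d=10), A-C(d=5)
numerator = 500 * 150 * 250 = 18750000
denominator = 10 * 5 = 50
card(S) = 18750000 / 50 = 375000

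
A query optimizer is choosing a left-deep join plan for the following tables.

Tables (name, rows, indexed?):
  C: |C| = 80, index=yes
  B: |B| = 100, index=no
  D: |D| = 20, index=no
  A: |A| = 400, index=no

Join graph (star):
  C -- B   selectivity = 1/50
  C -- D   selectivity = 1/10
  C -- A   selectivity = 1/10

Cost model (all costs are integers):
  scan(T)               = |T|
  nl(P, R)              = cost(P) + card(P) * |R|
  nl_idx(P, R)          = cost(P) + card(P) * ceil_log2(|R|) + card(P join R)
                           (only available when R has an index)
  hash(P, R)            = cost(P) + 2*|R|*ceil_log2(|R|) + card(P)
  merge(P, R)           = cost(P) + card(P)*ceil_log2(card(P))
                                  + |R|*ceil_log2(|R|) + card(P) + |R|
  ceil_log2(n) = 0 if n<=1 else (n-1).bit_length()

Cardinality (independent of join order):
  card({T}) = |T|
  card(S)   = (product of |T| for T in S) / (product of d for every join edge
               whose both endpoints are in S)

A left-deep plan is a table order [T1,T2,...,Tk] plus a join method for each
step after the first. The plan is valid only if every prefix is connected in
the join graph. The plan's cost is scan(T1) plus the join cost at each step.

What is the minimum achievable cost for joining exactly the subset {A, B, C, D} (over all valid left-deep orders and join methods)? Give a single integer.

8520

Selinger DP over subsets of {A,B,C,D}:
  {C}: scan cost=80, card=80
  {B}: scan cost=100, card=100
  {D}: scan cost=20, card=20
  {A}: scan cost=400, card=400
  {BC}: card=160; try (C,nl_idx)→960, (C,hash)→1320, (B,merge)→1520, (C,merge)→1540, (B,hash)→1560, (B,nl)→8080 …(+1); best=960 via (C,nl_idx)
  {CD}: card=160; try (C,nl_idx)→320, (D,hash)→360, (C,merge)→780, (D,merge)→840, (C,hash)→1160, (C,nl)→1620 …(+1); best=320 via (C,nl_idx)
  {AC}: card=3200; try (C,hash)→1920, (A,merge)→4720, (C,merge)→5040, (C,nl_idx)→6400, (A,hash)→7360, (A,nl)→32080 …(+1); best=1920 via (C,hash)
  {BCD}: card=320; try (D,hash)→1320, (B,hash)→1880, (D,merge)→2520, (B,merge)→2560, (D,nl)→4160, (B,nl)→16320; best=1320 via (D,hash)
  {ABC}: card=6400; try (A,merge)→6400, (B,hash)→6520, (A,hash)→8320, (B,merge)→44320, (A,nl)→64960, (B,nl)→321920; best=6400 via (A,merge)
  {ACD}: card=6400; try (D,hash)→5320, (A,merge)→5760, (A,hash)→7680, (D,merge)→43640, (A,nl)→64320, (D,nl)→65920; best=5320 via (D,hash)
  {ABCD}: card=12800; try (A,merge)→8520, (A,hash)→8840, (D,hash)→13000, (B,hash)→13120, (B,merge)→95720, (D,merge)→96120 …(+3); best=8520 via (A,merge)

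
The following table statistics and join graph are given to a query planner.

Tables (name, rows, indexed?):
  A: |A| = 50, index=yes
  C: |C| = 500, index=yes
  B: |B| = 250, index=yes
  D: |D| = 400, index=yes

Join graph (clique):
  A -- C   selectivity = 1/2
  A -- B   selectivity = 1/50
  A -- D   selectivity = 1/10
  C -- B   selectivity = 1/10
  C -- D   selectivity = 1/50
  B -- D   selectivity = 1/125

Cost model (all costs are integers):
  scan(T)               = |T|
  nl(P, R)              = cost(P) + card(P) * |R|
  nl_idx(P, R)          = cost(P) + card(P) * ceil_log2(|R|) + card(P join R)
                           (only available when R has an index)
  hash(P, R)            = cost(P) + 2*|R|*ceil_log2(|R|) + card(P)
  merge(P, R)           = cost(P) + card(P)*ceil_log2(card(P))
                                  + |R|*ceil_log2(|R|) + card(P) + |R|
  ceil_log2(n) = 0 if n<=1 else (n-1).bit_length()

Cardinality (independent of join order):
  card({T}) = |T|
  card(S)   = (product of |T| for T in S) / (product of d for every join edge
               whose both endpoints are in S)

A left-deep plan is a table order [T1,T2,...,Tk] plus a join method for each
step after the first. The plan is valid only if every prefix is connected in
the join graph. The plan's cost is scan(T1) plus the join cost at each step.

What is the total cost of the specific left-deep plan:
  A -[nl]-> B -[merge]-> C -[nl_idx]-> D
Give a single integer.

step 1: scan A: cost=50, card=50
step 2: join B via nl
    card(P join B) = 50*250/(50) = 250
    cost = 50 + 50*250 = 12550
step 3: join C via merge
    card(P join C) = 250*500/(2*10) = 6250
    cost = 12550 + 250*8 + 500*9 + 250 + 500 = 19800
step 4: join D via nl_idx
    card(P join D) = 6250*400/(10*50*125) = 40
    cost = 19800 + 6250*9 + 40 = 76090

76090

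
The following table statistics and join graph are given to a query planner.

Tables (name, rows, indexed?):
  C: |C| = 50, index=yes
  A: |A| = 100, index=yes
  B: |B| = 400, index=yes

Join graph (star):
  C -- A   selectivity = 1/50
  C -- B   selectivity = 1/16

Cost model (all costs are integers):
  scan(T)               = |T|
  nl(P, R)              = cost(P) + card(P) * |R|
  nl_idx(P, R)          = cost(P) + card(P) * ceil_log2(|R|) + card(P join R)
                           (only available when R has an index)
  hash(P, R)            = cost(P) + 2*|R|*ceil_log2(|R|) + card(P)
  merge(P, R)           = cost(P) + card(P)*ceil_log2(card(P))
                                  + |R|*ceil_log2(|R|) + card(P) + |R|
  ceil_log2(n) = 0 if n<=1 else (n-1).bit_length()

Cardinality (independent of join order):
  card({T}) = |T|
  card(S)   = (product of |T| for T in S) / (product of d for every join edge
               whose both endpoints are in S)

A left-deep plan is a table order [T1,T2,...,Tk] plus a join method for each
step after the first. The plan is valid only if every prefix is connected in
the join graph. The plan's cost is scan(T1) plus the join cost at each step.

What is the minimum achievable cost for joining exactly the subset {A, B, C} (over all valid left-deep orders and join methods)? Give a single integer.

Selinger DP over subsets of {A,B,C}:
  {C}: scan cost=50, card=50
  {A}: scan cost=100, card=100
  {B}: scan cost=400, card=400
  {AC}: card=100; try (A,nl_idx)→500, (C,hash)→800, (C,nl_idx)→800, (A,merge)→1200, (C,merge)→1250, (A,hash)→1500 …(+2); best=500 via (A,nl_idx)
  {BC}: card=1250; try (C,hash)→1400, (B,nl_idx)→1750, (C,nl_idx)→4050, (B,merge)→4400, (C,merge)→4750, (B,hash)→7300 …(+2); best=1400 via (C,hash)
  {ABC}: card=2500; try (B,nl_idx)→3900, (A,hash)→4050, (B,merge)→5300, (B,hash)→7800, (A,nl_idx)→12650, (A,merge)→17200 …(+2); best=3900 via (B,nl_idx)

3900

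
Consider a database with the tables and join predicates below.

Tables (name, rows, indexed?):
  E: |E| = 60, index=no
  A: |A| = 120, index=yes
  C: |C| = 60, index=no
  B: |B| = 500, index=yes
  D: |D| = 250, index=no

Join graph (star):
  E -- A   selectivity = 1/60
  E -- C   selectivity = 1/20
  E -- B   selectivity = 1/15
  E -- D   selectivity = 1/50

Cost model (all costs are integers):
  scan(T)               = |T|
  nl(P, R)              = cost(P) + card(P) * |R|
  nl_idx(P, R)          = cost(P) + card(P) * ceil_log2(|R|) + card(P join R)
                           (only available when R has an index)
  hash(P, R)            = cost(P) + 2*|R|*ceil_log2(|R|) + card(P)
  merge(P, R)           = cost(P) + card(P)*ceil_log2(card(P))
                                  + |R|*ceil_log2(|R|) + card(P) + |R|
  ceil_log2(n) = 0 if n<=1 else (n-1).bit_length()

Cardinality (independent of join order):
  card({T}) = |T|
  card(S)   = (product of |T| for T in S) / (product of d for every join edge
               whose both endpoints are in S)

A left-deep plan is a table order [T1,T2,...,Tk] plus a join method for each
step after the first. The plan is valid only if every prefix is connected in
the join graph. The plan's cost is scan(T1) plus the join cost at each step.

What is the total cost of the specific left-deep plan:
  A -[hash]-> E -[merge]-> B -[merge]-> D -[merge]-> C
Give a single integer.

step 1: scan A: cost=120, card=120
step 2: join E via hash
    card(P join E) = 120*60/(60) = 120
    cost = 120 + 2*60*6 + 120 = 960
step 3: join B via merge
    card(P join B) = 120*500/(15) = 4000
    cost = 960 + 120*7 + 500*9 + 120 + 500 = 6920
step 4: join D via merge
    card(P join D) = 4000*250/(50) = 20000
    cost = 6920 + 4000*12 + 250*8 + 4000 + 250 = 61170
step 5: join C via merge
    card(P join C) = 20000*60/(20) = 60000
    cost = 61170 + 20000*15 + 60*6 + 20000 + 60 = 381590

381590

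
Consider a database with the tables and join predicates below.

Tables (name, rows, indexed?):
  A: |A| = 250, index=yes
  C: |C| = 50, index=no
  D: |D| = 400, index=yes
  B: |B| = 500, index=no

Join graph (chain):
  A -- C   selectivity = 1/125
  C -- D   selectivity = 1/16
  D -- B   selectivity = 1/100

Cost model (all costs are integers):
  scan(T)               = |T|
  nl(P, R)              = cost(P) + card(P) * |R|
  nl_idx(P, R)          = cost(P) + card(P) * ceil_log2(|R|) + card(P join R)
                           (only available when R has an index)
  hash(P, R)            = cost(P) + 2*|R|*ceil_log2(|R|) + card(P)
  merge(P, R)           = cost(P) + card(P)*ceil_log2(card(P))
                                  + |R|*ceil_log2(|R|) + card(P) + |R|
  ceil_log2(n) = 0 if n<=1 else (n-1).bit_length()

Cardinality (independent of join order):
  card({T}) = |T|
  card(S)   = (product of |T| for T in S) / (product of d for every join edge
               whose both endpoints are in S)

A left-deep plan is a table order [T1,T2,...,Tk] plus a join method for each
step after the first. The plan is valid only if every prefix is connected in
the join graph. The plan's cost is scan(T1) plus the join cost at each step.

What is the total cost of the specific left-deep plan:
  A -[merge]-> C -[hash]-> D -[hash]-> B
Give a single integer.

21650

step 1: scan A: cost=250, card=250
step 2: join C via merge
    card(P join C) = 250*50/(125) = 100
    cost = 250 + 250*8 + 50*6 + 250 + 50 = 2850
step 3: join D via hash
    card(P join D) = 100*400/(16) = 2500
    cost = 2850 + 2*400*9 + 100 = 10150
step 4: join B via hash
    card(P join B) = 2500*500/(100) = 12500
    cost = 10150 + 2*500*9 + 2500 = 21650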